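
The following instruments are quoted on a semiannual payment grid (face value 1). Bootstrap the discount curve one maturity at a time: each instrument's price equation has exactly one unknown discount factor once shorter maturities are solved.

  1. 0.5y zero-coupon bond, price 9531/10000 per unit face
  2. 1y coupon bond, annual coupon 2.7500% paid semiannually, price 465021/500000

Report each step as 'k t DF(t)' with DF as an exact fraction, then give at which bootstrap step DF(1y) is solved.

step 1 [0.5y] zero: DF = P = 9531/10000 ≈ 0.953100
step 2 [1y] bond c/2=11/800: DF=(465021/500000 − 11/800·(0.953100))/(1+11/800) = 1809/2000 ≈ 0.904500

1 1/2 9531/10000
2 1 1809/2000
DF(1y) is solved at step 2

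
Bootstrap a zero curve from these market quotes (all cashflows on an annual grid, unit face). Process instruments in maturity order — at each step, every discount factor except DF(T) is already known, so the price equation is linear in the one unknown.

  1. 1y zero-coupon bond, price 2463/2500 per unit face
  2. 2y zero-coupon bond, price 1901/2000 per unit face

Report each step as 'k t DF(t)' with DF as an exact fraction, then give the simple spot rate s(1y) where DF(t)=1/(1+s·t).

step 1 [1y] zero: DF = P = 2463/2500 ≈ 0.985200
step 2 [2y] zero: DF = P = 1901/2000 ≈ 0.950500

1 1 2463/2500
2 2 1901/2000
s(1y) = (1/(2463/2500) − 1)/(1) = 37/2463 ≈ 1.5022%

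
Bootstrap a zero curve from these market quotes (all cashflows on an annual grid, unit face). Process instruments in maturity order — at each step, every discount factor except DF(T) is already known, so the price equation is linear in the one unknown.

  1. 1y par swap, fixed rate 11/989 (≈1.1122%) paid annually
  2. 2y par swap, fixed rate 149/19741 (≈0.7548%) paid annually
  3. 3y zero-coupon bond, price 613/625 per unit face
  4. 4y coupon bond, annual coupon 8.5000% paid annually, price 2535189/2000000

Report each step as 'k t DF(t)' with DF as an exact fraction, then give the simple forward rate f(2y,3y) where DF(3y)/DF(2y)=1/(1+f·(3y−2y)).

1 1 989/1000
2 2 9851/10000
3 3 613/625
4 4 1171/1250
f(2y,3y) = ((9851/10000)/(613/625) − 1)/(1) = 43/9808 ≈ 0.4384%

step 1 [1y] swap r/1=11/989: DF=(1 − 11/989·(0))/(1+11/989) = 989/1000 ≈ 0.989000
step 2 [2y] swap r/1=149/19741: DF=(1 − 149/19741·(0.989000))/(1+149/19741) = 9851/10000 ≈ 0.985100
step 3 [3y] zero: DF = P = 613/625 ≈ 0.980800
step 4 [4y] bond c/1=17/200: DF=(2535189/2000000 − 17/200·(0.989000+0.985100+0.980800))/(1+17/200) = 1171/1250 ≈ 0.936800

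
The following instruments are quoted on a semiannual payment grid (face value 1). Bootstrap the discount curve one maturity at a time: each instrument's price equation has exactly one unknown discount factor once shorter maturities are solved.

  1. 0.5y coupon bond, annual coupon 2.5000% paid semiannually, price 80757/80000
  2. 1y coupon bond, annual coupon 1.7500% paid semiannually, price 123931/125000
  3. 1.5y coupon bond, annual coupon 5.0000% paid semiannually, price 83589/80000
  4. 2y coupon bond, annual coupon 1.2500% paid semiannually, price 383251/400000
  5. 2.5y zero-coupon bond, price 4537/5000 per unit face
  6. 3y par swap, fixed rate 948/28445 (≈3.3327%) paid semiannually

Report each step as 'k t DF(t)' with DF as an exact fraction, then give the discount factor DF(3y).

step 1 [0.5y] bond c/2=1/80: DF=(80757/80000 − 1/80·(0))/(1+1/80) = 997/1000 ≈ 0.997000
step 2 [1y] bond c/2=7/800: DF=(123931/125000 − 7/800·(0.997000))/(1+7/800) = 4871/5000 ≈ 0.974200
step 3 [1.5y] bond c/2=1/40: DF=(83589/80000 − 1/40·(0.997000+0.974200))/(1+1/40) = 9713/10000 ≈ 0.971300
step 4 [2y] bond c/2=1/160: DF=(383251/400000 − 1/160·(0.997000+0.974200+0.971300))/(1+1/160) = 9339/10000 ≈ 0.933900
step 5 [2.5y] zero: DF = P = 4537/5000 ≈ 0.907400
step 6 [3y] swap r/2=474/28445: DF=(1 − 474/28445·(0.997000+0.974200+0.971300+0.933900+0.907400))/(1+474/28445) = 2263/2500 ≈ 0.905200

1 1/2 997/1000
2 1 4871/5000
3 3/2 9713/10000
4 2 9339/10000
5 5/2 4537/5000
6 3 2263/2500
DF(3y) = 2263/2500 ≈ 0.905200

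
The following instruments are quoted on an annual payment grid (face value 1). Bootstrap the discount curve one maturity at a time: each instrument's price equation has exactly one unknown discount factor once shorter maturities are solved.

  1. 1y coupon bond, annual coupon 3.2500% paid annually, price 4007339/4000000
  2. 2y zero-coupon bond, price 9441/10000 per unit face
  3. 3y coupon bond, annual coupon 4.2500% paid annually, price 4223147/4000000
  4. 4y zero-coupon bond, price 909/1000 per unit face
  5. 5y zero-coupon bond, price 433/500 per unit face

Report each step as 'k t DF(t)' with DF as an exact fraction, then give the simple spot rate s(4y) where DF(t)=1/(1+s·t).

step 1 [1y] bond c/1=13/400: DF=(4007339/4000000 − 13/400·(0))/(1+13/400) = 9703/10000 ≈ 0.970300
step 2 [2y] zero: DF = P = 9441/10000 ≈ 0.944100
step 3 [3y] bond c/1=17/400: DF=(4223147/4000000 − 17/400·(0.970300+0.944100))/(1+17/400) = 9347/10000 ≈ 0.934700
step 4 [4y] zero: DF = P = 909/1000 ≈ 0.909000
step 5 [5y] zero: DF = P = 433/500 ≈ 0.866000

1 1 9703/10000
2 2 9441/10000
3 3 9347/10000
4 4 909/1000
5 5 433/500
s(4y) = (1/(909/1000) − 1)/(4) = 91/3636 ≈ 2.5028%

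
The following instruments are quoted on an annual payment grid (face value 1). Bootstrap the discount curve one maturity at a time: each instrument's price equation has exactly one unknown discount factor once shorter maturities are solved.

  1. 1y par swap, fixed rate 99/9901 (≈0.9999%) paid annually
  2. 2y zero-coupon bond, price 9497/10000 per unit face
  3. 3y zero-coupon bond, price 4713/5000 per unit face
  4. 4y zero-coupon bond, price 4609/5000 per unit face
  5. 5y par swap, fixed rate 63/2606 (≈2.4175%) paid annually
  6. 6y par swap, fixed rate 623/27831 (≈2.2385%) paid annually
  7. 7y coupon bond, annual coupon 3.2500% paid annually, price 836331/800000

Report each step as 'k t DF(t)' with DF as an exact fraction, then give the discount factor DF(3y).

1 1 9901/10000
2 2 9497/10000
3 3 4713/5000
4 4 4609/5000
5 5 4433/5000
6 6 4377/5000
7 7 8373/10000
DF(3y) = 4713/5000 ≈ 0.942600

step 1 [1y] swap r/1=99/9901: DF=(1 − 99/9901·(0))/(1+99/9901) = 9901/10000 ≈ 0.990100
step 2 [2y] zero: DF = P = 9497/10000 ≈ 0.949700
step 3 [3y] zero: DF = P = 4713/5000 ≈ 0.942600
step 4 [4y] zero: DF = P = 4609/5000 ≈ 0.921800
step 5 [5y] swap r/1=63/2606: DF=(1 − 63/2606·(0.990100+0.949700+0.942600+0.921800))/(1+63/2606) = 4433/5000 ≈ 0.886600
step 6 [6y] swap r/1=623/27831: DF=(1 − 623/27831·(0.990100+0.949700+0.942600+0.921800+0.886600))/(1+623/27831) = 4377/5000 ≈ 0.875400
step 7 [7y] bond c/1=13/400: DF=(836331/800000 − 13/400·(0.990100+0.949700+0.942600+0.921800+0.886600+0.875400))/(1+13/400) = 8373/10000 ≈ 0.837300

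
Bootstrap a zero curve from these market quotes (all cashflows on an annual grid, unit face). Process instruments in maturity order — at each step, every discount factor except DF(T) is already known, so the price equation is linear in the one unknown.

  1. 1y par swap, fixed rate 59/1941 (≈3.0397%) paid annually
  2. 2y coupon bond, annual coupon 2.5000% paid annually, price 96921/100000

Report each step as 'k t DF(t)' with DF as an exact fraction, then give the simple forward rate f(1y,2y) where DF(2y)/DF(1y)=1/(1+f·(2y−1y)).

step 1 [1y] swap r/1=59/1941: DF=(1 − 59/1941·(0))/(1+59/1941) = 1941/2000 ≈ 0.970500
step 2 [2y] bond c/1=1/40: DF=(96921/100000 − 1/40·(0.970500))/(1+1/40) = 9219/10000 ≈ 0.921900

1 1 1941/2000
2 2 9219/10000
f(1y,2y) = ((1941/2000)/(9219/10000) − 1)/(1) = 162/3073 ≈ 5.2717%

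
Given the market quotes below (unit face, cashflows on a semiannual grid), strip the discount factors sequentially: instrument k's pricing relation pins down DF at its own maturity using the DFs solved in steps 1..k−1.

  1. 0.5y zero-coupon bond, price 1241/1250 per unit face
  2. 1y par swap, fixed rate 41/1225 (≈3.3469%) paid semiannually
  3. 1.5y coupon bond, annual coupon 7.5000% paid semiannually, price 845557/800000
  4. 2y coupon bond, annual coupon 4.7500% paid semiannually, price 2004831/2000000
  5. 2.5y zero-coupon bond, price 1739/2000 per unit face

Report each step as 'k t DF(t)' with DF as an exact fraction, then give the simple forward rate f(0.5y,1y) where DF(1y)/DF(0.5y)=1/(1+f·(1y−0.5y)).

1 1/2 1241/1250
2 1 1209/1250
3 3/2 9479/10000
4 2 9117/10000
5 5/2 1739/2000
f(0.5y,1y) = ((1241/1250)/(1209/1250) − 1)/(1/2) = 64/1209 ≈ 5.2936%

step 1 [0.5y] zero: DF = P = 1241/1250 ≈ 0.992800
step 2 [1y] swap r/2=41/2450: DF=(1 − 41/2450·(0.992800))/(1+41/2450) = 1209/1250 ≈ 0.967200
step 3 [1.5y] bond c/2=3/80: DF=(845557/800000 − 3/80·(0.992800+0.967200))/(1+3/80) = 9479/10000 ≈ 0.947900
step 4 [2y] bond c/2=19/800: DF=(2004831/2000000 − 19/800·(0.992800+0.967200+0.947900))/(1+19/800) = 9117/10000 ≈ 0.911700
step 5 [2.5y] zero: DF = P = 1739/2000 ≈ 0.869500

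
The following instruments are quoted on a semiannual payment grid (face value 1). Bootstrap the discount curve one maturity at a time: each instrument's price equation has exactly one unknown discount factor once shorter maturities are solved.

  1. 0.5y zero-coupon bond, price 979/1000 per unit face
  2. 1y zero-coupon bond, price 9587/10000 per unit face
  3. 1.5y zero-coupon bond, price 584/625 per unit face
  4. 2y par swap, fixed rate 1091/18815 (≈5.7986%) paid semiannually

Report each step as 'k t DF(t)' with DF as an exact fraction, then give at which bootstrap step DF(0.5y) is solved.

1 1/2 979/1000
2 1 9587/10000
3 3/2 584/625
4 2 8909/10000
DF(0.5y) is solved at step 1

step 1 [0.5y] zero: DF = P = 979/1000 ≈ 0.979000
step 2 [1y] zero: DF = P = 9587/10000 ≈ 0.958700
step 3 [1.5y] zero: DF = P = 584/625 ≈ 0.934400
step 4 [2y] swap r/2=1091/37630: DF=(1 − 1091/37630·(0.979000+0.958700+0.934400))/(1+1091/37630) = 8909/10000 ≈ 0.890900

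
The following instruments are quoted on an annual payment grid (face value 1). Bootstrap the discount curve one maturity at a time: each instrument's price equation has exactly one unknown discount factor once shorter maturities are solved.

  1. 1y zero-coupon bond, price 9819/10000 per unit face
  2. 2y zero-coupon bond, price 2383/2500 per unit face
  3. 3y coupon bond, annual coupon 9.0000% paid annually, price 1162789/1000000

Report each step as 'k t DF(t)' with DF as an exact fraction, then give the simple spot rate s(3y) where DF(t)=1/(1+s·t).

step 1 [1y] zero: DF = P = 9819/10000 ≈ 0.981900
step 2 [2y] zero: DF = P = 2383/2500 ≈ 0.953200
step 3 [3y] bond c/1=9/100: DF=(1162789/1000000 − 9/100·(0.981900+0.953200))/(1+9/100) = 907/1000 ≈ 0.907000

1 1 9819/10000
2 2 2383/2500
3 3 907/1000
s(3y) = (1/(907/1000) − 1)/(3) = 31/907 ≈ 3.4179%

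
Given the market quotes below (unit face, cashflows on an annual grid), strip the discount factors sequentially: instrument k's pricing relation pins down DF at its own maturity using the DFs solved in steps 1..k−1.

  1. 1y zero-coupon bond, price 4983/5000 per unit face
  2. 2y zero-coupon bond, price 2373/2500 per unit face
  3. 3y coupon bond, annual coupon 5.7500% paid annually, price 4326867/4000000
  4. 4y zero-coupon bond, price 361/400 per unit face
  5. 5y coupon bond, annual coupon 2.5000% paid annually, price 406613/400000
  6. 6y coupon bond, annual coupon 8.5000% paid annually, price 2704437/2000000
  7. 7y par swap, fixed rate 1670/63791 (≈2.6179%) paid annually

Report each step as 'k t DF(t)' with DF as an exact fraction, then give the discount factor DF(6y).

step 1 [1y] zero: DF = P = 4983/5000 ≈ 0.996600
step 2 [2y] zero: DF = P = 2373/2500 ≈ 0.949200
step 3 [3y] bond c/1=23/400: DF=(4326867/4000000 − 23/400·(0.996600+0.949200))/(1+23/400) = 9171/10000 ≈ 0.917100
step 4 [4y] zero: DF = P = 361/400 ≈ 0.902500
step 5 [5y] bond c/1=1/40: DF=(406613/400000 − 1/40·(0.996600+0.949200+0.917100+0.902500))/(1+1/40) = 8999/10000 ≈ 0.899900
step 6 [6y] bond c/1=17/200: DF=(2704437/2000000 − 17/200·(0.996600+0.949200+0.917100+0.902500+0.899900))/(1+17/200) = 1101/1250 ≈ 0.880800
step 7 [7y] swap r/1=1670/63791: DF=(1 − 1670/63791·(0.996600+0.949200+0.917100+0.902500+0.899900+0.880800))/(1+1670/63791) = 833/1000 ≈ 0.833000

1 1 4983/5000
2 2 2373/2500
3 3 9171/10000
4 4 361/400
5 5 8999/10000
6 6 1101/1250
7 7 833/1000
DF(6y) = 1101/1250 ≈ 0.880800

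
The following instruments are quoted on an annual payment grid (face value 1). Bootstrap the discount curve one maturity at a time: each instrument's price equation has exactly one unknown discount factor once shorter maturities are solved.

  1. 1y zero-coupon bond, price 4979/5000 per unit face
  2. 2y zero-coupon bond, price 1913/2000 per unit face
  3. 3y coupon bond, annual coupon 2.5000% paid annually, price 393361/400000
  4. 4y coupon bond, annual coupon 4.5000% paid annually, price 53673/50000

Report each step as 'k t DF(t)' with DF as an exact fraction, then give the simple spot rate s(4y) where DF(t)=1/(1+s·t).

step 1 [1y] zero: DF = P = 4979/5000 ≈ 0.995800
step 2 [2y] zero: DF = P = 1913/2000 ≈ 0.956500
step 3 [3y] bond c/1=1/40: DF=(393361/400000 − 1/40·(0.995800+0.956500))/(1+1/40) = 4559/5000 ≈ 0.911800
step 4 [4y] bond c/1=9/200: DF=(53673/50000 − 9/200·(0.995800+0.956500+0.911800))/(1+9/200) = 9039/10000 ≈ 0.903900

1 1 4979/5000
2 2 1913/2000
3 3 4559/5000
4 4 9039/10000
s(4y) = (1/(9039/10000) − 1)/(4) = 961/36156 ≈ 2.6579%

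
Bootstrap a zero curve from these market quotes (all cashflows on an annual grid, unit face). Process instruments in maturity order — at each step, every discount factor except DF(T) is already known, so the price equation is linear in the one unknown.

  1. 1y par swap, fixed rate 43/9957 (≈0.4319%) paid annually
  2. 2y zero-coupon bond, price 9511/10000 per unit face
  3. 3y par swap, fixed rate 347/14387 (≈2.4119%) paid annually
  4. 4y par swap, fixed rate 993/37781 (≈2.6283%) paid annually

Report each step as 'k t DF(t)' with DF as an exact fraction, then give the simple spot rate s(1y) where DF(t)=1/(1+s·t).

1 1 9957/10000
2 2 9511/10000
3 3 4653/5000
4 4 9007/10000
s(1y) = (1/(9957/10000) − 1)/(1) = 43/9957 ≈ 0.4319%

step 1 [1y] swap r/1=43/9957: DF=(1 − 43/9957·(0))/(1+43/9957) = 9957/10000 ≈ 0.995700
step 2 [2y] zero: DF = P = 9511/10000 ≈ 0.951100
step 3 [3y] swap r/1=347/14387: DF=(1 − 347/14387·(0.995700+0.951100))/(1+347/14387) = 4653/5000 ≈ 0.930600
step 4 [4y] swap r/1=993/37781: DF=(1 − 993/37781·(0.995700+0.951100+0.930600))/(1+993/37781) = 9007/10000 ≈ 0.900700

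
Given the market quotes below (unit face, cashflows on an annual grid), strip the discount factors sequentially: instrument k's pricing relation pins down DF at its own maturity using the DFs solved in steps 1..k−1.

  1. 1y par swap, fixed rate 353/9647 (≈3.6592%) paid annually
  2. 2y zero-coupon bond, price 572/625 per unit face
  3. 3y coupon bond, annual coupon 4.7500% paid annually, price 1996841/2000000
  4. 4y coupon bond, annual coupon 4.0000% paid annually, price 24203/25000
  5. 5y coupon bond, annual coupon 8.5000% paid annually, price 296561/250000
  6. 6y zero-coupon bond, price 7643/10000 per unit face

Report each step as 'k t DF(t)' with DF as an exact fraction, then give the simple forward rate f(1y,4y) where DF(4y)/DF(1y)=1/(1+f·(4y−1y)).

1 1 9647/10000
2 2 572/625
3 3 8679/10000
4 4 2063/2500
5 5 4067/5000
6 6 7643/10000
f(1y,4y) = ((9647/10000)/(2063/2500) − 1)/(3) = 465/8252 ≈ 5.6350%

step 1 [1y] swap r/1=353/9647: DF=(1 − 353/9647·(0))/(1+353/9647) = 9647/10000 ≈ 0.964700
step 2 [2y] zero: DF = P = 572/625 ≈ 0.915200
step 3 [3y] bond c/1=19/400: DF=(1996841/2000000 − 19/400·(0.964700+0.915200))/(1+19/400) = 8679/10000 ≈ 0.867900
step 4 [4y] bond c/1=1/25: DF=(24203/25000 − 1/25·(0.964700+0.915200+0.867900))/(1+1/25) = 2063/2500 ≈ 0.825200
step 5 [5y] bond c/1=17/200: DF=(296561/250000 − 17/200·(0.964700+0.915200+0.867900+0.825200))/(1+17/200) = 4067/5000 ≈ 0.813400
step 6 [6y] zero: DF = P = 7643/10000 ≈ 0.764300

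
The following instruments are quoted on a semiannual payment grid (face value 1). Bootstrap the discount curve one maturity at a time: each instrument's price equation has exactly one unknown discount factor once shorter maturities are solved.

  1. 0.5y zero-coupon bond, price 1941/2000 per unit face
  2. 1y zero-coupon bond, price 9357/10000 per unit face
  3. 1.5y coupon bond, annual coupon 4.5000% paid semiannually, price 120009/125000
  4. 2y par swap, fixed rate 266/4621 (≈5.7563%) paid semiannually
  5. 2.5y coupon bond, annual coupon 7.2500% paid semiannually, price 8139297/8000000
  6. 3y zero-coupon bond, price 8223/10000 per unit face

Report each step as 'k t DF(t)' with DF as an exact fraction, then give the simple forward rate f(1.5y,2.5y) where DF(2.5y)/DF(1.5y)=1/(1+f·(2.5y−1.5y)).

step 1 [0.5y] zero: DF = P = 1941/2000 ≈ 0.970500
step 2 [1y] zero: DF = P = 9357/10000 ≈ 0.935700
step 3 [1.5y] bond c/2=9/400: DF=(120009/125000 − 9/400·(0.970500+0.935700))/(1+9/400) = 897/1000 ≈ 0.897000
step 4 [2y] swap r/2=133/4621: DF=(1 − 133/4621·(0.970500+0.935700+0.897000))/(1+133/4621) = 1117/1250 ≈ 0.893600
step 5 [2.5y] bond c/2=29/800: DF=(8139297/8000000 − 29/800·(0.970500+0.935700+0.897000+0.893600))/(1+29/800) = 341/400 ≈ 0.852500
step 6 [3y] zero: DF = P = 8223/10000 ≈ 0.822300

1 1/2 1941/2000
2 1 9357/10000
3 3/2 897/1000
4 2 1117/1250
5 5/2 341/400
6 3 8223/10000
f(1.5y,2.5y) = ((897/1000)/(341/400) − 1)/(1) = 89/1705 ≈ 5.2199%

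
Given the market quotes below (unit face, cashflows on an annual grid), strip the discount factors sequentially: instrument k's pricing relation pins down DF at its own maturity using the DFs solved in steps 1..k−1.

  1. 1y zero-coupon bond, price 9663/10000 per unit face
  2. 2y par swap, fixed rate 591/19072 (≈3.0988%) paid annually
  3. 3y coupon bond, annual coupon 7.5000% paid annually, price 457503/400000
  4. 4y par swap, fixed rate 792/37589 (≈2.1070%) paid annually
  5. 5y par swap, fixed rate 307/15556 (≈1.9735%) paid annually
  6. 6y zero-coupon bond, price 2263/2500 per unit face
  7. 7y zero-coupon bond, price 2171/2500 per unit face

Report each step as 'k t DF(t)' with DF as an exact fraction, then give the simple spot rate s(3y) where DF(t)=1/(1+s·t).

step 1 [1y] zero: DF = P = 9663/10000 ≈ 0.966300
step 2 [2y] swap r/1=591/19072: DF=(1 − 591/19072·(0.966300))/(1+591/19072) = 9409/10000 ≈ 0.940900
step 3 [3y] bond c/1=3/40: DF=(457503/400000 − 3/40·(0.966300+0.940900))/(1+3/40) = 9309/10000 ≈ 0.930900
step 4 [4y] swap r/1=792/37589: DF=(1 − 792/37589·(0.966300+0.940900+0.930900))/(1+792/37589) = 1151/1250 ≈ 0.920800
step 5 [5y] swap r/1=307/15556: DF=(1 − 307/15556·(0.966300+0.940900+0.930900+0.920800))/(1+307/15556) = 9079/10000 ≈ 0.907900
step 6 [6y] zero: DF = P = 2263/2500 ≈ 0.905200
step 7 [7y] zero: DF = P = 2171/2500 ≈ 0.868400

1 1 9663/10000
2 2 9409/10000
3 3 9309/10000
4 4 1151/1250
5 5 9079/10000
6 6 2263/2500
7 7 2171/2500
s(3y) = (1/(9309/10000) − 1)/(3) = 691/27927 ≈ 2.4743%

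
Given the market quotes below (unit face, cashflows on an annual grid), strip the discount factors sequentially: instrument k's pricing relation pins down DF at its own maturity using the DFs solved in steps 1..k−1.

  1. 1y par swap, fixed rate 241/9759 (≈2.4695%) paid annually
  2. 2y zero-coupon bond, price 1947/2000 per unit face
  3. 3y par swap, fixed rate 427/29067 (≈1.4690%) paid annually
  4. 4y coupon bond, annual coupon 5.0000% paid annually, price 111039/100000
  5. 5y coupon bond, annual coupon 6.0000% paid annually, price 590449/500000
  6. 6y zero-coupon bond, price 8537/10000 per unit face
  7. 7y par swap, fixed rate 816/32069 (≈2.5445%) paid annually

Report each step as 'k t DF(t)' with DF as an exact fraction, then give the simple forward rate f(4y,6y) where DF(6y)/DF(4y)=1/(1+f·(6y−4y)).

1 1 9759/10000
2 2 1947/2000
3 3 9573/10000
4 4 9191/10000
5 5 359/400
6 6 8537/10000
7 7 523/625
f(4y,6y) = ((9191/10000)/(8537/10000) − 1)/(2) = 327/8537 ≈ 3.8304%

step 1 [1y] swap r/1=241/9759: DF=(1 − 241/9759·(0))/(1+241/9759) = 9759/10000 ≈ 0.975900
step 2 [2y] zero: DF = P = 1947/2000 ≈ 0.973500
step 3 [3y] swap r/1=427/29067: DF=(1 − 427/29067·(0.975900+0.973500))/(1+427/29067) = 9573/10000 ≈ 0.957300
step 4 [4y] bond c/1=1/20: DF=(111039/100000 − 1/20·(0.975900+0.973500+0.957300))/(1+1/20) = 9191/10000 ≈ 0.919100
step 5 [5y] bond c/1=3/50: DF=(590449/500000 − 3/50·(0.975900+0.973500+0.957300+0.919100))/(1+3/50) = 359/400 ≈ 0.897500
step 6 [6y] zero: DF = P = 8537/10000 ≈ 0.853700
step 7 [7y] swap r/1=816/32069: DF=(1 − 816/32069·(0.975900+0.973500+0.957300+0.919100+0.897500+0.853700))/(1+816/32069) = 523/625 ≈ 0.836800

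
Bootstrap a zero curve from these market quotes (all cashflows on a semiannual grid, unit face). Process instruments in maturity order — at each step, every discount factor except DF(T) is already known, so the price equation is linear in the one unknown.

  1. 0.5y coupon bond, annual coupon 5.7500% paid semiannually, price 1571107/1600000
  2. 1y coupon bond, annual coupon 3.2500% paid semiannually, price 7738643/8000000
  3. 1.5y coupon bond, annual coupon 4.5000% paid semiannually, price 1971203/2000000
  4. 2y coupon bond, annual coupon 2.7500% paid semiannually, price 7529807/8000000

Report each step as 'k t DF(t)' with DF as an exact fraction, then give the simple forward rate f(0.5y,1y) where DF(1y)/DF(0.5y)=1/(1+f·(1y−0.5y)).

step 1 [0.5y] bond c/2=23/800: DF=(1571107/1600000 − 23/800·(0))/(1+23/800) = 1909/2000 ≈ 0.954500
step 2 [1y] bond c/2=13/800: DF=(7738643/8000000 − 13/800·(0.954500))/(1+13/800) = 4683/5000 ≈ 0.936600
step 3 [1.5y] bond c/2=9/400: DF=(1971203/2000000 − 9/400·(0.954500+0.936600))/(1+9/400) = 9223/10000 ≈ 0.922300
step 4 [2y] bond c/2=11/800: DF=(7529807/8000000 − 11/800·(0.954500+0.936600+0.922300))/(1+11/800) = 8903/10000 ≈ 0.890300

1 1/2 1909/2000
2 1 4683/5000
3 3/2 9223/10000
4 2 8903/10000
f(0.5y,1y) = ((1909/2000)/(4683/5000) − 1)/(1/2) = 179/4683 ≈ 3.8223%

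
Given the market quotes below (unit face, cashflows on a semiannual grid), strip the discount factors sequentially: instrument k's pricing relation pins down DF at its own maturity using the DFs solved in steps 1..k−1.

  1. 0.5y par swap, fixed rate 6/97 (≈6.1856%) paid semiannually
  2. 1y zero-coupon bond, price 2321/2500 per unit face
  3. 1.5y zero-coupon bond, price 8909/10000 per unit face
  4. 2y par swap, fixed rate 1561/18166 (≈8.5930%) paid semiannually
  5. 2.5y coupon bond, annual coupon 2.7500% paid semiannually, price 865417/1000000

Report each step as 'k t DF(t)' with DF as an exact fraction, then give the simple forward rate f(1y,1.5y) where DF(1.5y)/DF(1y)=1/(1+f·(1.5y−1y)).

step 1 [0.5y] swap r/2=3/97: DF=(1 − 3/97·(0))/(1+3/97) = 97/100 ≈ 0.970000
step 2 [1y] zero: DF = P = 2321/2500 ≈ 0.928400
step 3 [1.5y] zero: DF = P = 8909/10000 ≈ 0.890900
step 4 [2y] swap r/2=1561/36332: DF=(1 − 1561/36332·(0.970000+0.928400+0.890900))/(1+1561/36332) = 8439/10000 ≈ 0.843900
step 5 [2.5y] bond c/2=11/800: DF=(865417/1000000 − 11/800·(0.970000+0.928400+0.890900+0.843900))/(1+11/800) = 2011/2500 ≈ 0.804400

1 1/2 97/100
2 1 2321/2500
3 3/2 8909/10000
4 2 8439/10000
5 5/2 2011/2500
f(1y,1.5y) = ((2321/2500)/(8909/10000) − 1)/(1/2) = 750/8909 ≈ 8.4185%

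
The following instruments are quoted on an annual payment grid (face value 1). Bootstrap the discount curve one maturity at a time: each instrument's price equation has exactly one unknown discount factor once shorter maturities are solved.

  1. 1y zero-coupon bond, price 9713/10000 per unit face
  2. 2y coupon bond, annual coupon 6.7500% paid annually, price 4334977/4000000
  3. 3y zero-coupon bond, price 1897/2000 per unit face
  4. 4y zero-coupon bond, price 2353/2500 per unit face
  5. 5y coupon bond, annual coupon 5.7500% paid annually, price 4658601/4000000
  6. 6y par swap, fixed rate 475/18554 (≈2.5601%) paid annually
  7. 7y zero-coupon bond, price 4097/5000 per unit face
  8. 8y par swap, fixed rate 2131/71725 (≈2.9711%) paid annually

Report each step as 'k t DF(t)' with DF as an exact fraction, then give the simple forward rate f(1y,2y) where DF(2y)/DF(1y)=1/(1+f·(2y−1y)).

step 1 [1y] zero: DF = P = 9713/10000 ≈ 0.971300
step 2 [2y] bond c/1=27/400: DF=(4334977/4000000 − 27/400·(0.971300))/(1+27/400) = 4769/5000 ≈ 0.953800
step 3 [3y] zero: DF = P = 1897/2000 ≈ 0.948500
step 4 [4y] zero: DF = P = 2353/2500 ≈ 0.941200
step 5 [5y] bond c/1=23/400: DF=(4658601/4000000 − 23/400·(0.971300+0.953800+0.948500+0.941200))/(1+23/400) = 8939/10000 ≈ 0.893900
step 6 [6y] swap r/1=475/18554: DF=(1 − 475/18554·(0.971300+0.953800+0.948500+0.941200+0.893900))/(1+475/18554) = 343/400 ≈ 0.857500
step 7 [7y] zero: DF = P = 4097/5000 ≈ 0.819400
step 8 [8y] swap r/1=2131/71725: DF=(1 − 2131/71725·(0.971300+0.953800+0.948500+0.941200+0.893900+0.857500+0.819400))/(1+2131/71725) = 7869/10000 ≈ 0.786900

1 1 9713/10000
2 2 4769/5000
3 3 1897/2000
4 4 2353/2500
5 5 8939/10000
6 6 343/400
7 7 4097/5000
8 8 7869/10000
f(1y,2y) = ((9713/10000)/(4769/5000) − 1)/(1) = 175/9538 ≈ 1.8348%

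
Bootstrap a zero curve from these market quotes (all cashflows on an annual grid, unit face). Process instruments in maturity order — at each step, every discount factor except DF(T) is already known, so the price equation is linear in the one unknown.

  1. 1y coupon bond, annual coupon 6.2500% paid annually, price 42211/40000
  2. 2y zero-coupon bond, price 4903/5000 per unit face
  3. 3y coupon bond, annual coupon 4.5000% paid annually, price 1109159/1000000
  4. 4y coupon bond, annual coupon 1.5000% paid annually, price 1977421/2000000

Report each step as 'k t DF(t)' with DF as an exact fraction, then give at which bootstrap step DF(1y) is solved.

1 1 2483/2500
2 2 4903/5000
3 3 2441/2500
4 4 1861/2000
DF(1y) is solved at step 1

step 1 [1y] bond c/1=1/16: DF=(42211/40000 − 1/16·(0))/(1+1/16) = 2483/2500 ≈ 0.993200
step 2 [2y] zero: DF = P = 4903/5000 ≈ 0.980600
step 3 [3y] bond c/1=9/200: DF=(1109159/1000000 − 9/200·(0.993200+0.980600))/(1+9/200) = 2441/2500 ≈ 0.976400
step 4 [4y] bond c/1=3/200: DF=(1977421/2000000 − 3/200·(0.993200+0.980600+0.976400))/(1+3/200) = 1861/2000 ≈ 0.930500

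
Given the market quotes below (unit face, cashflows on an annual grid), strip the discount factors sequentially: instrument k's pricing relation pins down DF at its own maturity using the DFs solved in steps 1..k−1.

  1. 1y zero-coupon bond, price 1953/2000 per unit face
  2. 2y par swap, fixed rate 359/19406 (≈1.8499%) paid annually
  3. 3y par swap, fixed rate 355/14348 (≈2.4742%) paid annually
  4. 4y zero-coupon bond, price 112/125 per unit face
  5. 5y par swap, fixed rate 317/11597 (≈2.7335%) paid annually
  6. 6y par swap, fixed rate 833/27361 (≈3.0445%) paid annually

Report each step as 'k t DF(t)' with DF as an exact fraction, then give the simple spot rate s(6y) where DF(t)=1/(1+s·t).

1 1 1953/2000
2 2 9641/10000
3 3 929/1000
4 4 112/125
5 5 2183/2500
6 6 4167/5000
s(6y) = (1/(4167/5000) − 1)/(6) = 833/25002 ≈ 3.3317%

step 1 [1y] zero: DF = P = 1953/2000 ≈ 0.976500
step 2 [2y] swap r/1=359/19406: DF=(1 − 359/19406·(0.976500))/(1+359/19406) = 9641/10000 ≈ 0.964100
step 3 [3y] swap r/1=355/14348: DF=(1 − 355/14348·(0.976500+0.964100))/(1+355/14348) = 929/1000 ≈ 0.929000
step 4 [4y] zero: DF = P = 112/125 ≈ 0.896000
step 5 [5y] swap r/1=317/11597: DF=(1 − 317/11597·(0.976500+0.964100+0.929000+0.896000))/(1+317/11597) = 2183/2500 ≈ 0.873200
step 6 [6y] swap r/1=833/27361: DF=(1 − 833/27361·(0.976500+0.964100+0.929000+0.896000+0.873200))/(1+833/27361) = 4167/5000 ≈ 0.833400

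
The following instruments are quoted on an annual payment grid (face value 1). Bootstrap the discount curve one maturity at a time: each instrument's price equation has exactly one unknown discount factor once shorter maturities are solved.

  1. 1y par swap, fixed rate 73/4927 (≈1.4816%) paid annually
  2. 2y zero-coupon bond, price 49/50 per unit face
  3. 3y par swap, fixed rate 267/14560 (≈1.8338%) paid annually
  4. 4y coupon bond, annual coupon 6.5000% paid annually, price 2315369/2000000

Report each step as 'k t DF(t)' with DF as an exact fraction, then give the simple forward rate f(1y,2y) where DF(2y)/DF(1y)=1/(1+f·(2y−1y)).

1 1 4927/5000
2 2 49/50
3 3 4733/5000
4 4 9093/10000
f(1y,2y) = ((4927/5000)/(49/50) − 1)/(1) = 27/4900 ≈ 0.5510%

step 1 [1y] swap r/1=73/4927: DF=(1 − 73/4927·(0))/(1+73/4927) = 4927/5000 ≈ 0.985400
step 2 [2y] zero: DF = P = 49/50 ≈ 0.980000
step 3 [3y] swap r/1=267/14560: DF=(1 − 267/14560·(0.985400+0.980000))/(1+267/14560) = 4733/5000 ≈ 0.946600
step 4 [4y] bond c/1=13/200: DF=(2315369/2000000 − 13/200·(0.985400+0.980000+0.946600))/(1+13/200) = 9093/10000 ≈ 0.909300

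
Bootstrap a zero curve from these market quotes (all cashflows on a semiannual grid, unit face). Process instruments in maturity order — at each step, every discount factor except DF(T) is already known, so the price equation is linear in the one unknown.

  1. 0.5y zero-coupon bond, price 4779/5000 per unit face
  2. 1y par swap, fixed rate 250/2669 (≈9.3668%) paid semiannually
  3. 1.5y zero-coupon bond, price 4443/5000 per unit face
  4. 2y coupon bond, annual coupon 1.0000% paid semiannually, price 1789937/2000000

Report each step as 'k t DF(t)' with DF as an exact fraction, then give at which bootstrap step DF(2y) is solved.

step 1 [0.5y] zero: DF = P = 4779/5000 ≈ 0.955800
step 2 [1y] swap r/2=125/2669: DF=(1 − 125/2669·(0.955800))/(1+125/2669) = 73/80 ≈ 0.912500
step 3 [1.5y] zero: DF = P = 4443/5000 ≈ 0.888600
step 4 [2y] bond c/2=1/200: DF=(1789937/2000000 − 1/200·(0.955800+0.912500+0.888600))/(1+1/200) = 548/625 ≈ 0.876800

1 1/2 4779/5000
2 1 73/80
3 3/2 4443/5000
4 2 548/625
DF(2y) is solved at step 4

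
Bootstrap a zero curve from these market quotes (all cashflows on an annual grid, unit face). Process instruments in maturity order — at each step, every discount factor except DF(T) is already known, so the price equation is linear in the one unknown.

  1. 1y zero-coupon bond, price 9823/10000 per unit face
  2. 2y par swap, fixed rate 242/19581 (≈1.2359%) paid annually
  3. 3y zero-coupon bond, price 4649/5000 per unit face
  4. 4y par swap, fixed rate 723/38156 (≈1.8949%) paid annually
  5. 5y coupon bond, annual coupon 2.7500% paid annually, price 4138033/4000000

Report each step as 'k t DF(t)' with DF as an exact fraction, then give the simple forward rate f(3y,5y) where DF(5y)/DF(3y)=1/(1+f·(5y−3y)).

1 1 9823/10000
2 2 4879/5000
3 3 4649/5000
4 4 9277/10000
5 5 9047/10000
f(3y,5y) = ((4649/5000)/(9047/10000) − 1)/(2) = 251/18094 ≈ 1.3872%

step 1 [1y] zero: DF = P = 9823/10000 ≈ 0.982300
step 2 [2y] swap r/1=242/19581: DF=(1 − 242/19581·(0.982300))/(1+242/19581) = 4879/5000 ≈ 0.975800
step 3 [3y] zero: DF = P = 4649/5000 ≈ 0.929800
step 4 [4y] swap r/1=723/38156: DF=(1 − 723/38156·(0.982300+0.975800+0.929800))/(1+723/38156) = 9277/10000 ≈ 0.927700
step 5 [5y] bond c/1=11/400: DF=(4138033/4000000 − 11/400·(0.982300+0.975800+0.929800+0.927700))/(1+11/400) = 9047/10000 ≈ 0.904700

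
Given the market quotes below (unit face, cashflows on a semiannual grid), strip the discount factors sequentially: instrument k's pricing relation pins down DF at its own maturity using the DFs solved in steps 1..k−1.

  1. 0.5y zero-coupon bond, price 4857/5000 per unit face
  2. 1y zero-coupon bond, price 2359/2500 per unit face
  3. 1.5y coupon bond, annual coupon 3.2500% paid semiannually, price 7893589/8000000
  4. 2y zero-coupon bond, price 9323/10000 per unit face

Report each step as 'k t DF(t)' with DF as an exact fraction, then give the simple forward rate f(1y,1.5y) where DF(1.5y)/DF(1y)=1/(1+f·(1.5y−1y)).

step 1 [0.5y] zero: DF = P = 4857/5000 ≈ 0.971400
step 2 [1y] zero: DF = P = 2359/2500 ≈ 0.943600
step 3 [1.5y] bond c/2=13/800: DF=(7893589/8000000 − 13/800·(0.971400+0.943600))/(1+13/800) = 9403/10000 ≈ 0.940300
step 4 [2y] zero: DF = P = 9323/10000 ≈ 0.932300

1 1/2 4857/5000
2 1 2359/2500
3 3/2 9403/10000
4 2 9323/10000
f(1y,1.5y) = ((2359/2500)/(9403/10000) − 1)/(1/2) = 66/9403 ≈ 0.7019%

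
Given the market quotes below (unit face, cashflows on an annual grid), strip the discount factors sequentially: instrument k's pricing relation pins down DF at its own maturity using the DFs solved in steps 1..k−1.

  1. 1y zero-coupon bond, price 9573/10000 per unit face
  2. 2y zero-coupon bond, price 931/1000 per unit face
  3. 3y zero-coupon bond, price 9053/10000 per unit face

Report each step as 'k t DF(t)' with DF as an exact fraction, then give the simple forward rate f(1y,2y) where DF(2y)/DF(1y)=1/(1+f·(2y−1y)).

step 1 [1y] zero: DF = P = 9573/10000 ≈ 0.957300
step 2 [2y] zero: DF = P = 931/1000 ≈ 0.931000
step 3 [3y] zero: DF = P = 9053/10000 ≈ 0.905300

1 1 9573/10000
2 2 931/1000
3 3 9053/10000
f(1y,2y) = ((9573/10000)/(931/1000) − 1)/(1) = 263/9310 ≈ 2.8249%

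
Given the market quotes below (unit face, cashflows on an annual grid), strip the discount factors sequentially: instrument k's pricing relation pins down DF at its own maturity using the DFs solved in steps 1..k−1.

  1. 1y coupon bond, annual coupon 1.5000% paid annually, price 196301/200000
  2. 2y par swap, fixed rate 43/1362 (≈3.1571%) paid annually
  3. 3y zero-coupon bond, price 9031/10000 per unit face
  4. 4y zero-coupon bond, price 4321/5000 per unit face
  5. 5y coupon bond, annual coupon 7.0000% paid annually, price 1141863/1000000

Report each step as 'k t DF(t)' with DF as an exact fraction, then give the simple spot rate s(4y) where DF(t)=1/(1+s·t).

1 1 967/1000
2 2 4699/5000
3 3 9031/10000
4 4 4321/5000
5 5 2067/2500
s(4y) = (1/(4321/5000) − 1)/(4) = 679/17284 ≈ 3.9285%

step 1 [1y] bond c/1=3/200: DF=(196301/200000 − 3/200·(0))/(1+3/200) = 967/1000 ≈ 0.967000
step 2 [2y] swap r/1=43/1362: DF=(1 − 43/1362·(0.967000))/(1+43/1362) = 4699/5000 ≈ 0.939800
step 3 [3y] zero: DF = P = 9031/10000 ≈ 0.903100
step 4 [4y] zero: DF = P = 4321/5000 ≈ 0.864200
step 5 [5y] bond c/1=7/100: DF=(1141863/1000000 − 7/100·(0.967000+0.939800+0.903100+0.864200))/(1+7/100) = 2067/2500 ≈ 0.826800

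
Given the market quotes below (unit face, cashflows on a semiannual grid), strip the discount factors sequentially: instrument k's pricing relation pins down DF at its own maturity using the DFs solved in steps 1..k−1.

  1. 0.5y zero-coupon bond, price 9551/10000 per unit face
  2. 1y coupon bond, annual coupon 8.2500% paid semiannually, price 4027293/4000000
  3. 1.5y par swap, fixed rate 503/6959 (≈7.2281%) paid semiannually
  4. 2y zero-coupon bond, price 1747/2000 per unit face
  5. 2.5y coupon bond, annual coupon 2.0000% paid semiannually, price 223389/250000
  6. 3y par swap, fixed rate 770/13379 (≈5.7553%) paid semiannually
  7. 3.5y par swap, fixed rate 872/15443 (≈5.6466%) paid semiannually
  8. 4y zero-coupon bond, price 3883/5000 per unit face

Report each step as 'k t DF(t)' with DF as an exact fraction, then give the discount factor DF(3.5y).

step 1 [0.5y] zero: DF = P = 9551/10000 ≈ 0.955100
step 2 [1y] bond c/2=33/800: DF=(4027293/4000000 − 33/800·(0.955100))/(1+33/800) = 9291/10000 ≈ 0.929100
step 3 [1.5y] swap r/2=503/13918: DF=(1 − 503/13918·(0.955100+0.929100))/(1+503/13918) = 4497/5000 ≈ 0.899400
step 4 [2y] zero: DF = P = 1747/2000 ≈ 0.873500
step 5 [2.5y] bond c/2=1/100: DF=(223389/250000 − 1/100·(0.955100+0.929100+0.899400+0.873500))/(1+1/100) = 1697/2000 ≈ 0.848500
step 6 [3y] swap r/2=385/13379: DF=(1 − 385/13379·(0.955100+0.929100+0.899400+0.873500+0.848500))/(1+385/13379) = 423/500 ≈ 0.846000
step 7 [3.5y] swap r/2=436/15443: DF=(1 − 436/15443·(0.955100+0.929100+0.899400+0.873500+0.848500+0.846000))/(1+436/15443) = 516/625 ≈ 0.825600
step 8 [4y] zero: DF = P = 3883/5000 ≈ 0.776600

1 1/2 9551/10000
2 1 9291/10000
3 3/2 4497/5000
4 2 1747/2000
5 5/2 1697/2000
6 3 423/500
7 7/2 516/625
8 4 3883/5000
DF(3.5y) = 516/625 ≈ 0.825600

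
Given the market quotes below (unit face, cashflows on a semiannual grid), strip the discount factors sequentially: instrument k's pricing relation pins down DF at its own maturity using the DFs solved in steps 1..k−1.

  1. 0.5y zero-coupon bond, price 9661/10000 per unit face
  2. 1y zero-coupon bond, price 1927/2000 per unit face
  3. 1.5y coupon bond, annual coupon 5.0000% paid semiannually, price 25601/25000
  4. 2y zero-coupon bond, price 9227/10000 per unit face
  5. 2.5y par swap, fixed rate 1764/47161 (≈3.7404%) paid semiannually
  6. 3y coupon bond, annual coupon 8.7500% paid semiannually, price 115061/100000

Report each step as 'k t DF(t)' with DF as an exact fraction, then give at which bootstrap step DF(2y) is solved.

1 1/2 9661/10000
2 1 1927/2000
3 3/2 119/125
4 2 9227/10000
5 5/2 4559/5000
6 3 9047/10000
DF(2y) is solved at step 4

step 1 [0.5y] zero: DF = P = 9661/10000 ≈ 0.966100
step 2 [1y] zero: DF = P = 1927/2000 ≈ 0.963500
step 3 [1.5y] bond c/2=1/40: DF=(25601/25000 − 1/40·(0.966100+0.963500))/(1+1/40) = 119/125 ≈ 0.952000
step 4 [2y] zero: DF = P = 9227/10000 ≈ 0.922700
step 5 [2.5y] swap r/2=882/47161: DF=(1 − 882/47161·(0.966100+0.963500+0.952000+0.922700))/(1+882/47161) = 4559/5000 ≈ 0.911800
step 6 [3y] bond c/2=7/160: DF=(115061/100000 − 7/160·(0.966100+0.963500+0.952000+0.922700+0.911800))/(1+7/160) = 9047/10000 ≈ 0.904700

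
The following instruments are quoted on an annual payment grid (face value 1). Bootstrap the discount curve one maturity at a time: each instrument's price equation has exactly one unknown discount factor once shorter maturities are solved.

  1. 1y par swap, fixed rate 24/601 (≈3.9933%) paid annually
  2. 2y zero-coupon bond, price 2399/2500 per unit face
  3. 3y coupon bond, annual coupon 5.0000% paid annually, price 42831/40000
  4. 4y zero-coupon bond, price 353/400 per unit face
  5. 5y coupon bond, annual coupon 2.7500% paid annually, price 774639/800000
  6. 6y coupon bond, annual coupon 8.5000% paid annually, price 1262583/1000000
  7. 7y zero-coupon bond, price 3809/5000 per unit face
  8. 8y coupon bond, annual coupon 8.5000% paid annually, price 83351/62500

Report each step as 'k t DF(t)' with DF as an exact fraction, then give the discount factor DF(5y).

1 1 601/625
2 2 2399/2500
3 3 9283/10000
4 4 353/400
5 5 337/400
6 6 8053/10000
7 7 3809/5000
8 8 187/250
DF(5y) = 337/400 ≈ 0.842500

step 1 [1y] swap r/1=24/601: DF=(1 − 24/601·(0))/(1+24/601) = 601/625 ≈ 0.961600
step 2 [2y] zero: DF = P = 2399/2500 ≈ 0.959600
step 3 [3y] bond c/1=1/20: DF=(42831/40000 − 1/20·(0.961600+0.959600))/(1+1/20) = 9283/10000 ≈ 0.928300
step 4 [4y] zero: DF = P = 353/400 ≈ 0.882500
step 5 [5y] bond c/1=11/400: DF=(774639/800000 − 11/400·(0.961600+0.959600+0.928300+0.882500))/(1+11/400) = 337/400 ≈ 0.842500
step 6 [6y] bond c/1=17/200: DF=(1262583/1000000 − 17/200·(0.961600+0.959600+0.928300+0.882500+0.842500))/(1+17/200) = 8053/10000 ≈ 0.805300
step 7 [7y] zero: DF = P = 3809/5000 ≈ 0.761800
step 8 [8y] bond c/1=17/200: DF=(83351/62500 − 17/200·(0.961600+0.959600+0.928300+0.882500+0.842500+0.805300+0.761800))/(1+17/200) = 187/250 ≈ 0.748000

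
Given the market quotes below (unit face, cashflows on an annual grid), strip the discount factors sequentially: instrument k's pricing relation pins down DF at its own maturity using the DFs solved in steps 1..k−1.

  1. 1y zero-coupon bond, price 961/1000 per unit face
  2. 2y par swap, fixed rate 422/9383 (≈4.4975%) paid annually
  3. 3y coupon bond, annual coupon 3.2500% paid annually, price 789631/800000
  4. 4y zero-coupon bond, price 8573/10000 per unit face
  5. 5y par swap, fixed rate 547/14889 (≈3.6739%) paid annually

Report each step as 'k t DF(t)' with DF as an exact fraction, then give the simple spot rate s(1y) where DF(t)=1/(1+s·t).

step 1 [1y] zero: DF = P = 961/1000 ≈ 0.961000
step 2 [2y] swap r/1=422/9383: DF=(1 − 422/9383·(0.961000))/(1+422/9383) = 2289/2500 ≈ 0.915600
step 3 [3y] bond c/1=13/400: DF=(789631/800000 − 13/400·(0.961000+0.915600))/(1+13/400) = 8969/10000 ≈ 0.896900
step 4 [4y] zero: DF = P = 8573/10000 ≈ 0.857300
step 5 [5y] swap r/1=547/14889: DF=(1 − 547/14889·(0.961000+0.915600+0.896900+0.857300))/(1+547/14889) = 8359/10000 ≈ 0.835900

1 1 961/1000
2 2 2289/2500
3 3 8969/10000
4 4 8573/10000
5 5 8359/10000
s(1y) = (1/(961/1000) − 1)/(1) = 39/961 ≈ 4.0583%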